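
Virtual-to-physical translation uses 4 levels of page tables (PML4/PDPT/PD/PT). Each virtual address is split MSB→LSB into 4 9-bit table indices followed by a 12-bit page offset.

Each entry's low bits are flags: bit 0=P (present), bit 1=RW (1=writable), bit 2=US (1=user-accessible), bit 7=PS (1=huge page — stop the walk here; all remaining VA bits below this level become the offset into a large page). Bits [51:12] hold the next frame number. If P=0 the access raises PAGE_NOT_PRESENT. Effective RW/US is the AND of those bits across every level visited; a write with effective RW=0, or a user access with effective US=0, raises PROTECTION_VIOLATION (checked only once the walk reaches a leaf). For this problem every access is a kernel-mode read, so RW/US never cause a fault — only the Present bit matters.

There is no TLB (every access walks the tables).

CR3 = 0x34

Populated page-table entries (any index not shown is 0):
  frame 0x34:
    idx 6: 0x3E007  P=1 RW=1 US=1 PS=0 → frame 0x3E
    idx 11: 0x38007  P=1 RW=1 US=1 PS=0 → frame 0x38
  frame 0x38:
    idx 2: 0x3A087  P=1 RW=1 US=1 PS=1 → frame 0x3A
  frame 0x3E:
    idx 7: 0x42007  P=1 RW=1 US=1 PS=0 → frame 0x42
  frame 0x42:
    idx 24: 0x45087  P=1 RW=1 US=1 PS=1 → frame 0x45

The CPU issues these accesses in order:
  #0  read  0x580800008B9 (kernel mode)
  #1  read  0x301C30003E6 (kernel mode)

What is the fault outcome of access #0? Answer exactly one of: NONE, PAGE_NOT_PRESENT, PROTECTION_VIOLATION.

Per-access translation:
#0 VA=0x580800008B9 (r,kernel):
  [0] read 0x34 idx=11: raw=0x38007 flags P=1 W=1 U=1 S=0
  [1] read 0x38 idx=2: raw=0x3A087 flags P=1 W=1 U=1 S=1
  → PA=0x3A8B9 (huge @L1)  (2 entries read)
#1 VA=0x301C30003E6 (r,kernel):
  [0] read 0x34 idx=6: raw=0x3E007 flags P=1 W=1 U=1 S=0
  [1] read 0x3E idx=7: raw=0x42007 flags P=1 W=1 U=1 S=0
  [2] read 0x42 idx=24: raw=0x45087 flags P=1 W=1 U=1 S=1
  → PA=0x453E6 (huge @L2)  (3 entries read)

Access #0 fault: NONE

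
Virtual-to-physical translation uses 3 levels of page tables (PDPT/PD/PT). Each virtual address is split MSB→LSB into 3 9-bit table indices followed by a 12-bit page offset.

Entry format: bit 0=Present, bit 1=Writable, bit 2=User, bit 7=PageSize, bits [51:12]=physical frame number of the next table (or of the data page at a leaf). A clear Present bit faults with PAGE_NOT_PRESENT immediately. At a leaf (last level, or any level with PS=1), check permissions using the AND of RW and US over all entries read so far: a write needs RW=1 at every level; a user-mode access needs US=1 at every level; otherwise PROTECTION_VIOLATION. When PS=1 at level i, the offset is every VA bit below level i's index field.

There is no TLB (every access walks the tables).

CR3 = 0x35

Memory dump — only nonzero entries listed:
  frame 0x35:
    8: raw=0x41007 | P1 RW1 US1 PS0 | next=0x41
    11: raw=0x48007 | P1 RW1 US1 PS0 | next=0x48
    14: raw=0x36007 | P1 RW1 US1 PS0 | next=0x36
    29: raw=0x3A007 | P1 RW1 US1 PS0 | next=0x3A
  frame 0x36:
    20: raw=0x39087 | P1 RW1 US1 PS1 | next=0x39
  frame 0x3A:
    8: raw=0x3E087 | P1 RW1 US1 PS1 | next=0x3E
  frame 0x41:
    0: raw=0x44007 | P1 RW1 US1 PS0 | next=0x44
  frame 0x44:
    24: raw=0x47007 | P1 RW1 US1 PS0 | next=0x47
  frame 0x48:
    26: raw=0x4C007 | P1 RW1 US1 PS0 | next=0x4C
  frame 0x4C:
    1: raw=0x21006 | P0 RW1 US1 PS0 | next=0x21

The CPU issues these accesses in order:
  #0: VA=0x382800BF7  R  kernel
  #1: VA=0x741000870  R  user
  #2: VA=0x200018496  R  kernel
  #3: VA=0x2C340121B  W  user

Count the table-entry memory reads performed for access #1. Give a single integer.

Trace:
#0 VA=0x382800BF7 (r,kernel):
  [0] read 0x35 idx=14: raw=0x36007 flags P=1 W=1 U=1 S=0
  [1] read 0x36 idx=20: raw=0x39087 flags P=1 W=1 U=1 S=1
  ⇒ phys 0x39BF7 (huge @L1)  [2 reads]
#1 VA=0x741000870 (r,user):
  [0] read 0x35 idx=29: raw=0x3A007 flags P=1 W=1 U=1 S=0
  [1] read 0x3A idx=8: raw=0x3E087 flags P=1 W=1 U=1 S=1
  ⇒ phys 0x3E870 (huge @L1)  [2 reads]
#2 VA=0x200018496 (r,kernel):
  [0] read 0x35 idx=8: raw=0x41007 flags P=1 W=1 U=1 S=0
  [1] read 0x41 idx=0: raw=0x44007 flags P=1 W=1 U=1 S=0
  [2] read 0x44 idx=24: raw=0x47007 flags P=1 W=1 U=1 S=0
  ⇒ phys 0x47496  [3 reads]
#3 VA=0x2C340121B (w,user):
  [0] read 0x35 idx=11: raw=0x48007 flags P=1 W=1 U=1 S=0
  [1] read 0x48 idx=26: raw=0x4C007 flags P=1 W=1 U=1 S=0
  [2] read 0x4C idx=1: raw=0x21006 flags P=0 W=1 U=1 S=0
  ⇒ fault: PAGE_NOT_PRESENT  — 3 lookups

Entries read for #1: 2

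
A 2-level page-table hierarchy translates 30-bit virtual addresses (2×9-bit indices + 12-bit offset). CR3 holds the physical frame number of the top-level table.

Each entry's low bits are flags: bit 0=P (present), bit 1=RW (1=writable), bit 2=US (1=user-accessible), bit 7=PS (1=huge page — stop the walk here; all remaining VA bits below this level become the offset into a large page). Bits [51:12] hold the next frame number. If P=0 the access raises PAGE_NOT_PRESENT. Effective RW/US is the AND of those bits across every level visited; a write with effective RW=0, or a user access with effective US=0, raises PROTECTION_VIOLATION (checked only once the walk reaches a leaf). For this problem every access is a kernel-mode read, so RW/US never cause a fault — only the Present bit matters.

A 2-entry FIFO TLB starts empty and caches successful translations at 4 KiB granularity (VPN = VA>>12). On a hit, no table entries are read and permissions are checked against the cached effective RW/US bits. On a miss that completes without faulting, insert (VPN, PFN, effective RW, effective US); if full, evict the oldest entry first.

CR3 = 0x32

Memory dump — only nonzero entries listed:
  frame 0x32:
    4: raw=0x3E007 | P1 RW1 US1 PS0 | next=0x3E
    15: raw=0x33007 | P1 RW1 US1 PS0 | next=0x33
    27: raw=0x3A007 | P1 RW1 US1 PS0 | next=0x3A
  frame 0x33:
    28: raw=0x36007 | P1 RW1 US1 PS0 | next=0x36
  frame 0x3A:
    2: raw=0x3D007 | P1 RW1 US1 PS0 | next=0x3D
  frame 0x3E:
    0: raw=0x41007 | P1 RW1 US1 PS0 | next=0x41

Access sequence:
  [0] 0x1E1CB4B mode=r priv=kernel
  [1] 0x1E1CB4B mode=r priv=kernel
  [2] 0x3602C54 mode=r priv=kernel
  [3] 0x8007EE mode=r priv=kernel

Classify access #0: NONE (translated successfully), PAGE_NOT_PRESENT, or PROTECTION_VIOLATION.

Trace:
#0 VA=0x1E1CB4B (r,kernel):
  L0 @0x32[15] → 0x33007  P=1,RW=1,US=1,PS=0
  L1 @0x33[28] → 0x36007  P=1,RW=1,US=1,PS=0
  ⇒ phys 0x36B4B  [2 reads]
#1 VA=0x1E1CB4B (r,kernel):
  TLB hit vpn=0x1E1C → PA=0x36B4B
#2 VA=0x3602C54 (r,kernel):
  L0 @0x32[27] → 0x3A007  P=1,RW=1,US=1,PS=0
  L1 @0x3A[2] → 0x3D007  P=1,RW=1,US=1,PS=0
  ⇒ phys 0x3DC54  [2 reads]
#3 VA=0x8007EE (r,kernel):
  L0 @0x32[4] → 0x3E007  P=1,RW=1,US=1,PS=0
  L1 @0x3E[0] → 0x41007  P=1,RW=1,US=1,PS=0
  ⇒ phys 0x417EE  [2 reads]

Access #0 fault: NONE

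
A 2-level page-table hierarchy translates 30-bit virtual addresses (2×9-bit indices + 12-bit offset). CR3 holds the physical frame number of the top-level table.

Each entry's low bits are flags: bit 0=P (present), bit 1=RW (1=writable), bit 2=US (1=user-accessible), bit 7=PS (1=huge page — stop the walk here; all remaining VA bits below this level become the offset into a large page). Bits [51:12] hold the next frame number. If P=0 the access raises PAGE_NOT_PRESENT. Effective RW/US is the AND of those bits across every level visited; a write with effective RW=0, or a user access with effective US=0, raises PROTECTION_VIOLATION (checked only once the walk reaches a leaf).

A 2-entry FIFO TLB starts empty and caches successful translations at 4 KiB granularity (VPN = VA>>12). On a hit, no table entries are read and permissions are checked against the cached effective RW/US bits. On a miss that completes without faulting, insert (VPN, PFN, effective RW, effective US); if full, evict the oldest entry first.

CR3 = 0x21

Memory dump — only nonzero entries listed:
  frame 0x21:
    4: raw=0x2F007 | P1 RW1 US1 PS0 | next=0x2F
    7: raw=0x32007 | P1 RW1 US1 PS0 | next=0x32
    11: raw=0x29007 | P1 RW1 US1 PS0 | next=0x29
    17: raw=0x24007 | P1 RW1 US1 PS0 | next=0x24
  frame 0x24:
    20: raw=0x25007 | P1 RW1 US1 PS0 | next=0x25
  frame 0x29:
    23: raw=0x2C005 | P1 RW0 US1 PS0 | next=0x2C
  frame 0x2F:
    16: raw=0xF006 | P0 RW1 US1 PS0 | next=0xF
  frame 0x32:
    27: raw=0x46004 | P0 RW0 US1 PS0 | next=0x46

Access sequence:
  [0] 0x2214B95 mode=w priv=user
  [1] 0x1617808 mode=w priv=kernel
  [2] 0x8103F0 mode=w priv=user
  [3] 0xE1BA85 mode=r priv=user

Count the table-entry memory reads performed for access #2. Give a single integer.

Walk each access:
#0 VA=0x2214B95 (w,user):
  [0] read 0x21 idx=17: raw=0x24007 flags P=1 W=1 U=1 S=0
  [1] read 0x24 idx=20: raw=0x25007 flags P=1 W=1 U=1 S=0
  → PA=0x25B95  (2 entries read)
#1 VA=0x1617808 (w,kernel):
  [0] read 0x21 idx=11: raw=0x29007 flags P=1 W=1 U=1 S=0
  [1] read 0x29 idx=23: raw=0x2C005 flags P=1 W=0 U=1 S=0
  ⇒ fault: PROTECTION_VIOLATION  — 2 lookups
#2 VA=0x8103F0 (w,user):
  [0] read 0x21 idx=4: raw=0x2F007 flags P=1 W=1 U=1 S=0
  [1] read 0x2F idx=16: raw=0xF006 flags P=0 W=1 U=1 S=0
  ⇒ fault: PAGE_NOT_PRESENT  — 2 lookups
#3 VA=0xE1BA85 (r,user):
  [0] read 0x21 idx=7: raw=0x32007 flags P=1 W=1 U=1 S=0
  [1] read 0x32 idx=27: raw=0x46004 flags P=0 W=0 U=1 S=0
  ⇒ fault: PAGE_NOT_PRESENT  — 2 lookups

Entries read for #2: 2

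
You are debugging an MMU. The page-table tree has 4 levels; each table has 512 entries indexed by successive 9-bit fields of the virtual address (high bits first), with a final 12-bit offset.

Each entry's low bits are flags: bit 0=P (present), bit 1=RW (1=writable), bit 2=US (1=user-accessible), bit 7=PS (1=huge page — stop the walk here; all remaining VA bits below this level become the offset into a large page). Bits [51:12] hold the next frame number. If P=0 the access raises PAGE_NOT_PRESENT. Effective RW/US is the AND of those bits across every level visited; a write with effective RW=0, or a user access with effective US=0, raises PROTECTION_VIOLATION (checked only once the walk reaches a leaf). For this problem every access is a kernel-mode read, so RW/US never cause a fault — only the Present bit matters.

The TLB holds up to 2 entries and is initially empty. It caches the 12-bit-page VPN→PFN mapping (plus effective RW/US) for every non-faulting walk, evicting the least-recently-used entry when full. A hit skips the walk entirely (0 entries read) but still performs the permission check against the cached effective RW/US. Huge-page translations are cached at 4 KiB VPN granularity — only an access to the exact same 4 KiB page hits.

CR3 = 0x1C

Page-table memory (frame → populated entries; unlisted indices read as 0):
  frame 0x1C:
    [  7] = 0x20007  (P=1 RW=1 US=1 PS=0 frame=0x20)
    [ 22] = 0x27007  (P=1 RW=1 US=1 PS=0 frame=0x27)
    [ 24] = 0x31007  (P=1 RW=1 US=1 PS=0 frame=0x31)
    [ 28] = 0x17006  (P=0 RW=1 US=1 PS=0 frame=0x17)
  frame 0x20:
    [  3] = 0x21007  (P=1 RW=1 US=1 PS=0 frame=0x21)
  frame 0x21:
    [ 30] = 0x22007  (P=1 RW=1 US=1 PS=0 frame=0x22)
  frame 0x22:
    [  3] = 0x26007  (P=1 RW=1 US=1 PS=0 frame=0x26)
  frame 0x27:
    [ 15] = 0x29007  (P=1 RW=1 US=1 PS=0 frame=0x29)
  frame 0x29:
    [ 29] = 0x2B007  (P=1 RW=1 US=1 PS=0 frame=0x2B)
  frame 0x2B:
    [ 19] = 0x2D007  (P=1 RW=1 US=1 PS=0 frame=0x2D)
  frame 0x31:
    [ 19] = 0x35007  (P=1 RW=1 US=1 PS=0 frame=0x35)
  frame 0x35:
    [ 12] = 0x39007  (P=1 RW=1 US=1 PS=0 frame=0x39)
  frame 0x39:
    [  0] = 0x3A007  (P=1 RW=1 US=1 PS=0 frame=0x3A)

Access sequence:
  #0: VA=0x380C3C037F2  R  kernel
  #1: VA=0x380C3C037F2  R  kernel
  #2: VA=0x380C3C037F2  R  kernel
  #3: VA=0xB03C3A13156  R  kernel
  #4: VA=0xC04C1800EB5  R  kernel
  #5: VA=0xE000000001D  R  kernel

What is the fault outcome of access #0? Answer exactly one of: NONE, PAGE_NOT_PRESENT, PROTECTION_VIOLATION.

Walk each access:
#0 VA=0x380C3C037F2 (r,kernel):
  L0 @0x1C[7] → 0x20007  P=1,RW=1,US=1,PS=0
  L1 @0x20[3] → 0x21007  P=1,RW=1,US=1,PS=0
  L2 @0x21[30] → 0x22007  P=1,RW=1,US=1,PS=0
  L3 @0x22[3] → 0x26007  P=1,RW=1,US=1,PS=0
  ✓ 0x267F2  — 4 lookups
#1 VA=0x380C3C037F2 (r,kernel):
  TLB hit vpn=0x380C3C03 → PA=0x267F2
#2 VA=0x380C3C037F2 (r,kernel):
  TLB hit vpn=0x380C3C03 → PA=0x267F2
#3 VA=0xB03C3A13156 (r,kernel):
  L0 @0x1C[22] → 0x27007  P=1,RW=1,US=1,PS=0
  L1 @0x27[15] → 0x29007  P=1,RW=1,US=1,PS=0
  L2 @0x29[29] → 0x2B007  P=1,RW=1,US=1,PS=0
  L3 @0x2B[19] → 0x2D007  P=1,RW=1,US=1,PS=0
  ✓ 0x2D156  — 4 lookups
#4 VA=0xC04C1800EB5 (r,kernel):
  L0 @0x1C[24] → 0x31007  P=1,RW=1,US=1,PS=0
  L1 @0x31[19] → 0x35007  P=1,RW=1,US=1,PS=0
  L2 @0x35[12] → 0x39007  P=1,RW=1,US=1,PS=0
  L3 @0x39[0] → 0x3A007  P=1,RW=1,US=1,PS=0
  ✓ 0x3AEB5  — 4 lookups
#5 VA=0xE000000001D (r,kernel):
  L0 @0x1C[28] → 0x17006  P=0,RW=1,US=1,PS=0
  ⇒ fault: PAGE_NOT_PRESENT  — 1 lookups

Access #0 fault: NONE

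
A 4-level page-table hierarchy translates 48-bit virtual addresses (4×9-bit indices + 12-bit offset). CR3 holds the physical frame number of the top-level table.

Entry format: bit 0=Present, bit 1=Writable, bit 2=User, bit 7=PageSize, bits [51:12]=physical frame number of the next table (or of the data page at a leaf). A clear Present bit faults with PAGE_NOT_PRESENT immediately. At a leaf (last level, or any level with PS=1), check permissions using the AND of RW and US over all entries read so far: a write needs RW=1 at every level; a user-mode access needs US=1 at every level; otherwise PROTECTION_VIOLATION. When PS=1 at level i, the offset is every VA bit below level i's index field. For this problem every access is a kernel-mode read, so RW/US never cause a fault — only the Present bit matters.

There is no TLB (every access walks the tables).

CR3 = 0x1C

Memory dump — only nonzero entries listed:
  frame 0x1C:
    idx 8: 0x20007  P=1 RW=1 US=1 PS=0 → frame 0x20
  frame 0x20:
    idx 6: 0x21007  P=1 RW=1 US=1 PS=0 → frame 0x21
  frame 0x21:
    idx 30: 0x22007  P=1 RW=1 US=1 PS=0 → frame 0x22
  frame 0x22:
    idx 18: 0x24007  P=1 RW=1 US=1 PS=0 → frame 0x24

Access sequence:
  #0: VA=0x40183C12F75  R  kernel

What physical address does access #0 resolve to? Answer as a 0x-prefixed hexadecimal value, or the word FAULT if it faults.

Walk each access:
#0 VA=0x40183C12F75 (r,kernel):
  lvl0: tbl 0x1C, slot 8 ⇒ 0x20007 (P1/RW1/US1/PS0)
  lvl1: tbl 0x20, slot 6 ⇒ 0x21007 (P1/RW1/US1/PS0)
  lvl2: tbl 0x21, slot 30 ⇒ 0x22007 (P1/RW1/US1/PS0)
  lvl3: tbl 0x22, slot 18 ⇒ 0x24007 (P1/RW1/US1/PS0)
  → PA=0x24F75  (4 entries read)

Access #0 PA: 0x24F75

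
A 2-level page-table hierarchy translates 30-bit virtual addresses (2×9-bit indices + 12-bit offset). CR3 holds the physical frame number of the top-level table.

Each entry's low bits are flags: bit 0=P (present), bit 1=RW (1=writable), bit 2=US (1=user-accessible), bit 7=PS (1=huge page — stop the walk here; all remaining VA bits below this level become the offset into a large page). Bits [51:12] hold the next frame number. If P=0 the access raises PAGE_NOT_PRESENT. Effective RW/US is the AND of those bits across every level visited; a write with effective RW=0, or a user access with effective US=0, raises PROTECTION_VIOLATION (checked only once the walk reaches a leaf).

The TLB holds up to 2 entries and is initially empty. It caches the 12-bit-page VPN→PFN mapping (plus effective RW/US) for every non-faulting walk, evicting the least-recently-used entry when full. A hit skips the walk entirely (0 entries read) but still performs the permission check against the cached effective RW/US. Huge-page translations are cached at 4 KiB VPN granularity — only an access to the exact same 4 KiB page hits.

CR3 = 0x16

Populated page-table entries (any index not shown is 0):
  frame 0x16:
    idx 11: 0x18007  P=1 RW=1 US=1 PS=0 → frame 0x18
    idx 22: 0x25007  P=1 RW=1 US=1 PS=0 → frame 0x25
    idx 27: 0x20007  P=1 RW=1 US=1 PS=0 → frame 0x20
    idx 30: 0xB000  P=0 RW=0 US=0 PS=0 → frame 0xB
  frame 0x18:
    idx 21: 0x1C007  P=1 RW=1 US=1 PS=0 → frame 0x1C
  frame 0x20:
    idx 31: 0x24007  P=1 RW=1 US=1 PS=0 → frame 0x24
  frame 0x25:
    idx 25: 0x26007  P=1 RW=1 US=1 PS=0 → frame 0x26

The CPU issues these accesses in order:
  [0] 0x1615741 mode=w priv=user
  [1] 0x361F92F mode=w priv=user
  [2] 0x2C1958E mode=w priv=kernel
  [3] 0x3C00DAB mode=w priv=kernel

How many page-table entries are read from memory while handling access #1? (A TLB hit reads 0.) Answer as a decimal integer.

Trace:
#0 VA=0x1615741 (w,user):
  [0] read 0x16 idx=11: raw=0x18007 flags P=1 W=1 U=1 S=0
  [1] read 0x18 idx=21: raw=0x1C007 flags P=1 W=1 U=1 S=0
  → PA=0x1C741  (2 entries read)
#1 VA=0x361F92F (w,user):
  [0] read 0x16 idx=27: raw=0x20007 flags P=1 W=1 U=1 S=0
  [1] read 0x20 idx=31: raw=0x24007 flags P=1 W=1 U=1 S=0
  → PA=0x2492F  (2 entries read)
#2 VA=0x2C1958E (w,kernel):
  [0] read 0x16 idx=22: raw=0x25007 flags P=1 W=1 U=1 S=0
  [1] read 0x25 idx=25: raw=0x26007 flags P=1 W=1 U=1 S=0
  → PA=0x2658E  (2 entries read)
#3 VA=0x3C00DAB (w,kernel):
  [0] read 0x16 idx=30: raw=0xB000 flags P=0 W=0 U=0 S=0
  ⇒ fault: PAGE_NOT_PRESENT  — 1 lookups

Entries read for #1: 2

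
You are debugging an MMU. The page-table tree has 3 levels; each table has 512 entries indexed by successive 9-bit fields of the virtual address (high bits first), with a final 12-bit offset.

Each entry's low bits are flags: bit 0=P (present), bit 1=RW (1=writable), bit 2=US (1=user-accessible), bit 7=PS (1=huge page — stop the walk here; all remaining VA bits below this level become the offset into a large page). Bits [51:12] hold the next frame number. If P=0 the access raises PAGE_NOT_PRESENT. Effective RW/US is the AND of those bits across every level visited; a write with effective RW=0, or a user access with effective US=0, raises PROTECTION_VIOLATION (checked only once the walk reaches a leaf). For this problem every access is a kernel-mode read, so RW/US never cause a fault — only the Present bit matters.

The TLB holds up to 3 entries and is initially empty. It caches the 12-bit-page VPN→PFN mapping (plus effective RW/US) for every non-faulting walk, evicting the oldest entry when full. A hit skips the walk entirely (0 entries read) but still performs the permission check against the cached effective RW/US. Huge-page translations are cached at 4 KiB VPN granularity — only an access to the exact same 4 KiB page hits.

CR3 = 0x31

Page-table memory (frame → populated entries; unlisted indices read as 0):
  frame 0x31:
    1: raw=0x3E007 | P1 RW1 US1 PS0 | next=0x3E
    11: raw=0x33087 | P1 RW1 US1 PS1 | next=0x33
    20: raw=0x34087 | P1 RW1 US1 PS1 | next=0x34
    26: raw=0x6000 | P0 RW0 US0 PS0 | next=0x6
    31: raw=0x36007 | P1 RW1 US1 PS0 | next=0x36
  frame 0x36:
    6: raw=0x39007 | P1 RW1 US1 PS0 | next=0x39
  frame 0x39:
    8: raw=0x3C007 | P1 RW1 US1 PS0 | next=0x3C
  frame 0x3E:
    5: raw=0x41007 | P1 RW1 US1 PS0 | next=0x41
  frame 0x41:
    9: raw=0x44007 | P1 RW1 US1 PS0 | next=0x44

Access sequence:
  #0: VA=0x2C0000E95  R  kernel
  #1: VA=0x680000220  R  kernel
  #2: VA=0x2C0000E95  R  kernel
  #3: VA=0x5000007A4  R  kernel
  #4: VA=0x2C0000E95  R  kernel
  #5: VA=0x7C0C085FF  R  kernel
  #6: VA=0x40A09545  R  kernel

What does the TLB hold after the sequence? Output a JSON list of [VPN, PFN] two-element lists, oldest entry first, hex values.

Per-access translation:
#0 VA=0x2C0000E95 (r,kernel):
  L0: frame=0x31 idx=11 entry=0x33087 [P=1 RW=1 US=1 PS=1]
  ✓ 0x33E95 (huge @L0)  — 1 lookups
#1 VA=0x680000220 (r,kernel):
  L0: frame=0x31 idx=26 entry=0x6000 [P=0 RW=0 US=0 PS=0]
  → PAGE_NOT_PRESENT  (1 entries read)
#2 VA=0x2C0000E95 (r,kernel):
  TLB hit vpn=0x2C0000 → PA=0x33E95
#3 VA=0x5000007A4 (r,kernel):
  L0: frame=0x31 idx=20 entry=0x34087 [P=1 RW=1 US=1 PS=1]
  ✓ 0x347A4 (huge @L0)  — 1 lookups
#4 VA=0x2C0000E95 (r,kernel):
  TLB hit vpn=0x2C0000 → PA=0x33E95
#5 VA=0x7C0C085FF (r,kernel):
  L0: frame=0x31 idx=31 entry=0x36007 [P=1 RW=1 US=1 PS=0]
  L1: frame=0x36 idx=6 entry=0x39007 [P=1 RW=1 US=1 PS=0]
  L2: frame=0x39 idx=8 entry=0x3C007 [P=1 RW=1 US=1 PS=0]
  ✓ 0x3C5FF  — 3 lookups
#6 VA=0x40A09545 (r,kernel):
  L0: frame=0x31 idx=1 entry=0x3E007 [P=1 RW=1 US=1 PS=0]
  L1: frame=0x3E idx=5 entry=0x41007 [P=1 RW=1 US=1 PS=0]
  L2: frame=0x41 idx=9 entry=0x44007 [P=1 RW=1 US=1 PS=0]
  ✓ 0x44545  — 3 lookups

TLB: [["0x500000", "0x34"], ["0x7C0C08", "0x3C"], ["0x40A09", "0x44"]]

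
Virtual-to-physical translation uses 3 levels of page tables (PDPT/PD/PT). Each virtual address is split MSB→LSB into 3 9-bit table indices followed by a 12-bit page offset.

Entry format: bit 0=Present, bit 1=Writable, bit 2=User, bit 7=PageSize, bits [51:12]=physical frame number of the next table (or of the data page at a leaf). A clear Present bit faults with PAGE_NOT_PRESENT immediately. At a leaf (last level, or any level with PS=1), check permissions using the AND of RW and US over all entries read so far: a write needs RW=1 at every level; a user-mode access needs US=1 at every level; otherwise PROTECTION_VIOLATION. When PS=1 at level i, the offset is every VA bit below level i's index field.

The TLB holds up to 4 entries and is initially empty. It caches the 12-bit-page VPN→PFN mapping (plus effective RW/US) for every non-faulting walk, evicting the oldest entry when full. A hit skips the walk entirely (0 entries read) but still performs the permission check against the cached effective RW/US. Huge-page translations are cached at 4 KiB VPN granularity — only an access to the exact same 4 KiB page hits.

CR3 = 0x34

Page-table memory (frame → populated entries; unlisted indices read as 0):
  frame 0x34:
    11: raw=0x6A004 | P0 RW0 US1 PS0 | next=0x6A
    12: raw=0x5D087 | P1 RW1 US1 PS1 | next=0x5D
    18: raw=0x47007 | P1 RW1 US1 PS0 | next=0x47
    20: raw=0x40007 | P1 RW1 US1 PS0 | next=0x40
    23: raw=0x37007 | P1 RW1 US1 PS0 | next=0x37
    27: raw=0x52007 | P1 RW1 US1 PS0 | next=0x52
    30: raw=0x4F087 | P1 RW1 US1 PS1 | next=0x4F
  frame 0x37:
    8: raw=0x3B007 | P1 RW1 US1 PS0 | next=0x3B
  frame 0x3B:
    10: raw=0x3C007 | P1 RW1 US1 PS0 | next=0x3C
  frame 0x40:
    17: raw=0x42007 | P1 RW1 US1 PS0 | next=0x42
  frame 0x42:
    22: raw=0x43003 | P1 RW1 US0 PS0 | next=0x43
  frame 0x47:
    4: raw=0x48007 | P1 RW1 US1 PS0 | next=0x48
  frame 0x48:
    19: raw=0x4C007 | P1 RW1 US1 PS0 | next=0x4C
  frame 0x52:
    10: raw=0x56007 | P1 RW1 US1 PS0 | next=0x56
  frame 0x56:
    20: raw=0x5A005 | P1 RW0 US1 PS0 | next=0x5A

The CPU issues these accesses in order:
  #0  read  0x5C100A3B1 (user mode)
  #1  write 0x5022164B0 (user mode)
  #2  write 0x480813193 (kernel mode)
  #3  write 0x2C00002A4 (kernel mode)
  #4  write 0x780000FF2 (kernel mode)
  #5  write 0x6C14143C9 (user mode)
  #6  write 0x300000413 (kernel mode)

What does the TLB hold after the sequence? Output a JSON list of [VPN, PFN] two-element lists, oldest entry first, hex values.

Per-access translation:
#0 VA=0x5C100A3B1 (r,user):
  L0: frame=0x34 idx=23 entry=0x37007 [P=1 RW=1 US=1 PS=0]
  L1: frame=0x37 idx=8 entry=0x3B007 [P=1 RW=1 US=1 PS=0]
  L2: frame=0x3B idx=10 entry=0x3C007 [P=1 RW=1 US=1 PS=0]
  ✓ 0x3C3B1  — 3 lookups
#1 VA=0x5022164B0 (w,user):
  L0: frame=0x34 idx=20 entry=0x40007 [P=1 RW=1 US=1 PS=0]
  L1: frame=0x40 idx=17 entry=0x42007 [P=1 RW=1 US=1 PS=0]
  L2: frame=0x42 idx=22 entry=0x43003 [P=1 RW=1 US=0 PS=0]
  ✗ PROTECTION_VIOLATION  [3 reads]
#2 VA=0x480813193 (w,kernel):
  L0: frame=0x34 idx=18 entry=0x47007 [P=1 RW=1 US=1 PS=0]
  L1: frame=0x47 idx=4 entry=0x48007 [P=1 RW=1 US=1 PS=0]
  L2: frame=0x48 idx=19 entry=0x4C007 [P=1 RW=1 US=1 PS=0]
  ✓ 0x4C193  — 3 lookups
#3 VA=0x2C00002A4 (w,kernel):
  L0: frame=0x34 idx=11 entry=0x6A004 [P=0 RW=0 US=1 PS=0]
  ✗ PAGE_NOT_PRESENT  [1 reads]
#4 VA=0x780000FF2 (w,kernel):
  L0: frame=0x34 idx=30 entry=0x4F087 [P=1 RW=1 US=1 PS=1]
  ✓ 0x4FFF2 (huge @L0)  — 1 lookups
#5 VA=0x6C14143C9 (w,user):
  L0: frame=0x34 idx=27 entry=0x52007 [P=1 RW=1 US=1 PS=0]
  L1: frame=0x52 idx=10 entry=0x56007 [P=1 RW=1 US=1 PS=0]
  L2: frame=0x56 idx=20 entry=0x5A005 [P=1 RW=0 US=1 PS=0]
  ✗ PROTECTION_VIOLATION  [3 reads]
#6 VA=0x300000413 (w,kernel):
  L0: frame=0x34 idx=12 entry=0x5D087 [P=1 RW=1 US=1 PS=1]
  ✓ 0x5D413 (huge @L0)  — 1 lookups

TLB: [["0x5C100A", "0x3C"], ["0x480813", "0x4C"], ["0x780000", "0x4F"], ["0x300000", "0x5D"]]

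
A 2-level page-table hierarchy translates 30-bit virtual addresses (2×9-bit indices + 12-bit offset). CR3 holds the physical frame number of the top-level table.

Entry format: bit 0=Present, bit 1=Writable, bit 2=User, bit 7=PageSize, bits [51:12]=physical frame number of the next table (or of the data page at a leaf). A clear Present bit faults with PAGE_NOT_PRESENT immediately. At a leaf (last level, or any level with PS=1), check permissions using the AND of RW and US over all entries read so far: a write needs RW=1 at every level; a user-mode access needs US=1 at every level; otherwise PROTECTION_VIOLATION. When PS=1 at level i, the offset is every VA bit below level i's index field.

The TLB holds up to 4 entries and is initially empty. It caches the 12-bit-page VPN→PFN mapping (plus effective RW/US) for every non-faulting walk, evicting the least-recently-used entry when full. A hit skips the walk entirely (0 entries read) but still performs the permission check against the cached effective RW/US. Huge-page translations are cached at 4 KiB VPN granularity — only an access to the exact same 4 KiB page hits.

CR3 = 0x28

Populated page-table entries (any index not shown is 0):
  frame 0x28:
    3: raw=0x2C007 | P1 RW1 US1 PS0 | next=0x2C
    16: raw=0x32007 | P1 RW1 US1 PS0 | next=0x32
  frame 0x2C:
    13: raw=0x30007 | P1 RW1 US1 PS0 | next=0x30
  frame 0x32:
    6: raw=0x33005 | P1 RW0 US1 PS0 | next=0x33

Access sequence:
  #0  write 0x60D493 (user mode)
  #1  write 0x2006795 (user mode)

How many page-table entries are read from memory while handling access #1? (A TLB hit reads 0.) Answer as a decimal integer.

Per-access translation:
#0 VA=0x60D493 (w,user):
  lvl0: tbl 0x28, slot 3 ⇒ 0x2C007 (P1/RW1/US1/PS0)
  lvl1: tbl 0x2C, slot 13 ⇒ 0x30007 (P1/RW1/US1/PS0)
  ⇒ phys 0x30493  [2 reads]
#1 VA=0x2006795 (w,user):
  lvl0: tbl 0x28, slot 16 ⇒ 0x32007 (P1/RW1/US1/PS0)
  lvl1: tbl 0x32, slot 6 ⇒ 0x33005 (P1/RW0/US1/PS0)
  ⇒ fault: PROTECTION_VIOLATION  — 2 lookups

Entries read for #1: 2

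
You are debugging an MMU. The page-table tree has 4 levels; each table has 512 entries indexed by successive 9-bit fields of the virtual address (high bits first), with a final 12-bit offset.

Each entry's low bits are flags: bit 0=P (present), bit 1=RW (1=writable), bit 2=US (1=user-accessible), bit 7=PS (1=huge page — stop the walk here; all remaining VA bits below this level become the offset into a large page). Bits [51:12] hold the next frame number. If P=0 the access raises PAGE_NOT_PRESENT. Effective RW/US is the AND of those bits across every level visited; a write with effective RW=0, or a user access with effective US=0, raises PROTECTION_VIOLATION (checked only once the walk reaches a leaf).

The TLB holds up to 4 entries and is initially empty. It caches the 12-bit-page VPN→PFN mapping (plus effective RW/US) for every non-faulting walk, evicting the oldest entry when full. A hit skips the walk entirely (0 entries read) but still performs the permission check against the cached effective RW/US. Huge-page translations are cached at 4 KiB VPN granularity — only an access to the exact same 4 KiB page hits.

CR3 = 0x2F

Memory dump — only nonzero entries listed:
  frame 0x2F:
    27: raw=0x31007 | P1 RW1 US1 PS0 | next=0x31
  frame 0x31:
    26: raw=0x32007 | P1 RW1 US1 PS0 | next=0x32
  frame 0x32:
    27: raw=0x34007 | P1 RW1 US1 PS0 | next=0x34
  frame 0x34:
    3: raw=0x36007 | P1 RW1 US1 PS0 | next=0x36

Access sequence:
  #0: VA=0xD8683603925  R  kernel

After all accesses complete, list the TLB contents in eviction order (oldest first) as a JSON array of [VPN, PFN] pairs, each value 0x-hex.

Walk each access:
#0 VA=0xD8683603925 (r,kernel):
  lvl0: tbl 0x2F, slot 27 ⇒ 0x31007 (P1/RW1/US1/PS0)
  lvl1: tbl 0x31, slot 26 ⇒ 0x32007 (P1/RW1/US1/PS0)
  lvl2: tbl 0x32, slot 27 ⇒ 0x34007 (P1/RW1/US1/PS0)
  lvl3: tbl 0x34, slot 3 ⇒ 0x36007 (P1/RW1/US1/PS0)
  → PA=0x36925  (4 entries read)

TLB: [["0xD8683603", "0x36"]]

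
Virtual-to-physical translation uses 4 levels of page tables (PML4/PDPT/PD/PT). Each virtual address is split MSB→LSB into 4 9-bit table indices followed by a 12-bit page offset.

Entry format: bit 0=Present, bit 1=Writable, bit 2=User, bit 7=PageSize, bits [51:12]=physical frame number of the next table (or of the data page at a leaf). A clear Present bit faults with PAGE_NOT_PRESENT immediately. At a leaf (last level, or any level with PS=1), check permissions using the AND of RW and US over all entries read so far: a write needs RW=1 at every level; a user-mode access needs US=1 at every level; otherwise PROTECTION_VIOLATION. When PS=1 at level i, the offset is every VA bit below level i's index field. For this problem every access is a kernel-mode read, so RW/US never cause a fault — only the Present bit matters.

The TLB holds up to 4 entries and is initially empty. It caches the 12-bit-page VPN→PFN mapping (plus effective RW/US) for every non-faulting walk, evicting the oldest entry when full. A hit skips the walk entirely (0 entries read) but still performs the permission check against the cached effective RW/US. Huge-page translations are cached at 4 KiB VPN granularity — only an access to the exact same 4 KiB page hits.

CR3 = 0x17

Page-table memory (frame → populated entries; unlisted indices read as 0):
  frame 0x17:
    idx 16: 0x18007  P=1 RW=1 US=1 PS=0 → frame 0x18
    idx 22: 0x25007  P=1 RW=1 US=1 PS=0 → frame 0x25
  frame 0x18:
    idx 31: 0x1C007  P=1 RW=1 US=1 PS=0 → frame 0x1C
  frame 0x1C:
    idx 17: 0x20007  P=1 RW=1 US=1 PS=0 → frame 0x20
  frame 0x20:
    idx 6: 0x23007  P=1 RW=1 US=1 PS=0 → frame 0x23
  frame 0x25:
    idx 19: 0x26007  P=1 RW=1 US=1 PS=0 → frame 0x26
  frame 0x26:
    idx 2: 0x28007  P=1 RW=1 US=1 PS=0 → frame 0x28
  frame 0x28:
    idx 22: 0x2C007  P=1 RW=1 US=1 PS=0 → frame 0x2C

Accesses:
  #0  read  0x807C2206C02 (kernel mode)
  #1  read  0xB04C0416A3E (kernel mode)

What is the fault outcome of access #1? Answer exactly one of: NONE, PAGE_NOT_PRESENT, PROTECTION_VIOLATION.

Trace:
#0 VA=0x807C2206C02 (r,kernel):
  lvl0: tbl 0x17, slot 16 ⇒ 0x18007 (P1/RW1/US1/PS0)
  lvl1: tbl 0x18, slot 31 ⇒ 0x1C007 (P1/RW1/US1/PS0)
  lvl2: tbl 0x1C, slot 17 ⇒ 0x20007 (P1/RW1/US1/PS0)
  lvl3: tbl 0x20, slot 6 ⇒ 0x23007 (P1/RW1/US1/PS0)
  ✓ 0x23C02  — 4 lookups
#1 VA=0xB04C0416A3E (r,kernel):
  lvl0: tbl 0x17, slot 22 ⇒ 0x25007 (P1/RW1/US1/PS0)
  lvl1: tbl 0x25, slot 19 ⇒ 0x26007 (P1/RW1/US1/PS0)
  lvl2: tbl 0x26, slot 2 ⇒ 0x28007 (P1/RW1/US1/PS0)
  lvl3: tbl 0x28, slot 22 ⇒ 0x2C007 (P1/RW1/US1/PS0)
  ✓ 0x2CA3E  — 4 lookups

Access #1 fault: NONE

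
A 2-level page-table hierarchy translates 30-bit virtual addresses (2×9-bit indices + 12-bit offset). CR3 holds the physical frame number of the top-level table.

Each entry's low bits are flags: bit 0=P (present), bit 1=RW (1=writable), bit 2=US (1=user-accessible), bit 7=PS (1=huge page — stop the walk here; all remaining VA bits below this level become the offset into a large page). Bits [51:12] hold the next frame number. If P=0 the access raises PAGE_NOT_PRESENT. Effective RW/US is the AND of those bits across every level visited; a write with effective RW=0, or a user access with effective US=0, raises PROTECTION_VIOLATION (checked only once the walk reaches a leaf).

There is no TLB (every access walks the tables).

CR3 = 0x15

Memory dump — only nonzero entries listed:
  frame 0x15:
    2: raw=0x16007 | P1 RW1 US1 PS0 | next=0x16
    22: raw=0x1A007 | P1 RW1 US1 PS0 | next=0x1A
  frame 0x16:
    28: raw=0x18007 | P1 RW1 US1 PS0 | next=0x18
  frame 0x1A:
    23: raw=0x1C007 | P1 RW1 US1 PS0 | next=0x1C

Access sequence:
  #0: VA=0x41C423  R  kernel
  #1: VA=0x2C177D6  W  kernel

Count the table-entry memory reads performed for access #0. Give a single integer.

Trace:
#0 VA=0x41C423 (r,kernel):
  [0] read 0x15 idx=2: raw=0x16007 flags P=1 W=1 U=1 S=0
  [1] read 0x16 idx=28: raw=0x18007 flags P=1 W=1 U=1 S=0
  → PA=0x18423  (2 entries read)
#1 VA=0x2C177D6 (w,kernel):
  [0] read 0x15 idx=22: raw=0x1A007 flags P=1 W=1 U=1 S=0
  [1] read 0x1A idx=23: raw=0x1C007 flags P=1 W=1 U=1 S=0
  → PA=0x1C7D6  (2 entries read)

Entries read for #0: 2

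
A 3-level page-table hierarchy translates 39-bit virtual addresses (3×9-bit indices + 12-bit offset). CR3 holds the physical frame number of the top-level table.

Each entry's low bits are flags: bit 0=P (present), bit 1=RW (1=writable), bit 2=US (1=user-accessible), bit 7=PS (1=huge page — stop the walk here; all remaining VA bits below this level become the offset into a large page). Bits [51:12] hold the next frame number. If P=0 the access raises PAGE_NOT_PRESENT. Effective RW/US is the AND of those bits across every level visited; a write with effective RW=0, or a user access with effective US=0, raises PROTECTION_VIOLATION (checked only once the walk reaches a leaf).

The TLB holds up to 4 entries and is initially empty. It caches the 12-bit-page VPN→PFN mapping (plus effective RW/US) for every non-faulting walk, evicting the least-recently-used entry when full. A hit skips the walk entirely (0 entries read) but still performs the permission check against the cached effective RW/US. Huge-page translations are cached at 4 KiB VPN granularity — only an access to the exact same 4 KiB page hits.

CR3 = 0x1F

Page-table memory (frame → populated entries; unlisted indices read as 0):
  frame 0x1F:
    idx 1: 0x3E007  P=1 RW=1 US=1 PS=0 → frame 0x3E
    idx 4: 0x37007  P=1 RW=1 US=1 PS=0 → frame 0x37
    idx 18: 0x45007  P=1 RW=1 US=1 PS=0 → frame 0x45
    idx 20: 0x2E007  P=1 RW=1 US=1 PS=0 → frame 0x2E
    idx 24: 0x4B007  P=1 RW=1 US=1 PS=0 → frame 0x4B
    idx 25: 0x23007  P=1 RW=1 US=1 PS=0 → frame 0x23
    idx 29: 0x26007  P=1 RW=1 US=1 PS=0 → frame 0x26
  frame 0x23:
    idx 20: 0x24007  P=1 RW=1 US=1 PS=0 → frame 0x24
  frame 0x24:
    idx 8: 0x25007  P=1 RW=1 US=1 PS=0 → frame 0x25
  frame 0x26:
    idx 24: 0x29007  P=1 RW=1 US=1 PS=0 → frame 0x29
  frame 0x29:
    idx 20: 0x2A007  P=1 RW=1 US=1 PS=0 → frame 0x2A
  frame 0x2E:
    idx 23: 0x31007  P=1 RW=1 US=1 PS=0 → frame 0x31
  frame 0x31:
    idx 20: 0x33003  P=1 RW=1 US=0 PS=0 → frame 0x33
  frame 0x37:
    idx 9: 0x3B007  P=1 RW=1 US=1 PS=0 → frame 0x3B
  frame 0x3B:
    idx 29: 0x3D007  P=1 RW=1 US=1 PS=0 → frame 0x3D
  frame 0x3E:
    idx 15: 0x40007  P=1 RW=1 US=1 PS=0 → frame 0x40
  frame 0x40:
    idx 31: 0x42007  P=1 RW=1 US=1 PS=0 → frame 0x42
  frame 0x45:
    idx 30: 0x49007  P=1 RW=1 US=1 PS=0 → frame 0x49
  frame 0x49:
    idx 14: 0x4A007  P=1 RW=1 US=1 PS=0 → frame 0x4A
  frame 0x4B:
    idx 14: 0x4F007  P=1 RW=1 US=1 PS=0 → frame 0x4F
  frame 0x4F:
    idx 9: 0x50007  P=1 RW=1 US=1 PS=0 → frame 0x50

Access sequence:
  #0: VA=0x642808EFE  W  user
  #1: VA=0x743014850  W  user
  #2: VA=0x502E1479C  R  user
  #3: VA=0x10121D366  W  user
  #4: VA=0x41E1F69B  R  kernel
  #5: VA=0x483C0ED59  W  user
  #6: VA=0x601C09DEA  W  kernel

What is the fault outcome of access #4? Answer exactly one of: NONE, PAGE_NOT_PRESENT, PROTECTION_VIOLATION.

Per-access translation:
#0 VA=0x642808EFE (w,user):
  L0 @0x1F[25] → 0x23007  P=1,RW=1,US=1,PS=0
  L1 @0x23[20] → 0x24007  P=1,RW=1,US=1,PS=0
  L2 @0x24[8] → 0x25007  P=1,RW=1,US=1,PS=0
  ✓ 0x25EFE  — 3 lookups
#1 VA=0x743014850 (w,user):
  L0 @0x1F[29] → 0x26007  P=1,RW=1,US=1,PS=0
  L1 @0x26[24] → 0x29007  P=1,RW=1,US=1,PS=0
  L2 @0x29[20] → 0x2A007  P=1,RW=1,US=1,PS=0
  ✓ 0x2A850  — 3 lookups
#2 VA=0x502E1479C (r,user):
  L0 @0x1F[20] → 0x2E007  P=1,RW=1,US=1,PS=0
  L1 @0x2E[23] → 0x31007  P=1,RW=1,US=1,PS=0
  L2 @0x31[20] → 0x33003  P=1,RW=1,US=0,PS=0
  ⇒ fault: PROTECTION_VIOLATION  — 3 lookups
#3 VA=0x10121D366 (w,user):
  L0 @0x1F[4] → 0x37007  P=1,RW=1,US=1,PS=0
  L1 @0x37[9] → 0x3B007  P=1,RW=1,US=1,PS=0
  L2 @0x3B[29] → 0x3D007  P=1,RW=1,US=1,PS=0
  ✓ 0x3D366  — 3 lookups
#4 VA=0x41E1F69B (r,kernel):
  L0 @0x1F[1] → 0x3E007  P=1,RW=1,US=1,PS=0
  L1 @0x3E[15] → 0x40007  P=1,RW=1,US=1,PS=0
  L2 @0x40[31] → 0x42007  P=1,RW=1,US=1,PS=0
  ✓ 0x4269B  — 3 lookups
#5 VA=0x483C0ED59 (w,user):
  L0 @0x1F[18] → 0x45007  P=1,RW=1,US=1,PS=0
  L1 @0x45[30] → 0x49007  P=1,RW=1,US=1,PS=0
  L2 @0x49[14] → 0x4A007  P=1,RW=1,US=1,PS=0
  ✓ 0x4AD59  — 3 lookups
#6 VA=0x601C09DEA (w,kernel):
  L0 @0x1F[24] → 0x4B007  P=1,RW=1,US=1,PS=0
  L1 @0x4B[14] → 0x4F007  P=1,RW=1,US=1,PS=0
  L2 @0x4F[9] → 0x50007  P=1,RW=1,US=1,PS=0
  ✓ 0x50DEA  — 3 lookups

Access #4 fault: NONE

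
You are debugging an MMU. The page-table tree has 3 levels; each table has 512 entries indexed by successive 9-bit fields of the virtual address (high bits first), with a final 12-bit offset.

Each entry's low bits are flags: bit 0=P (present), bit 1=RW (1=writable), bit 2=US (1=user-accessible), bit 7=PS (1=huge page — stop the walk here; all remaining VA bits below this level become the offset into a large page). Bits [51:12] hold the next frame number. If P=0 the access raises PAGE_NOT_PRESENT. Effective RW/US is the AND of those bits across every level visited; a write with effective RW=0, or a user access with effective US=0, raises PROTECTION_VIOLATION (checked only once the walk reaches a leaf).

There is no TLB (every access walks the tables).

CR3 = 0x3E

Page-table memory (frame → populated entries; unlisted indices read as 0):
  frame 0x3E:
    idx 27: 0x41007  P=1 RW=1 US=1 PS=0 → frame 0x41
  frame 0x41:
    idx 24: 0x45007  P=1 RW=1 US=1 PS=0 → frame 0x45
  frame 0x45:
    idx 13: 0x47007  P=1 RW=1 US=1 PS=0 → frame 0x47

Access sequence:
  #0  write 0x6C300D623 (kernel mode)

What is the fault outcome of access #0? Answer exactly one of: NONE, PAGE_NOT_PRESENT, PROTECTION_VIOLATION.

Per-access translation:
#0 VA=0x6C300D623 (w,kernel):
  L0 @0x3E[27] → 0x41007  P=1,RW=1,US=1,PS=0
  L1 @0x41[24] → 0x45007  P=1,RW=1,US=1,PS=0
  L2 @0x45[13] → 0x47007  P=1,RW=1,US=1,PS=0
  ⇒ phys 0x47623  [3 reads]

Access #0 fault: NONE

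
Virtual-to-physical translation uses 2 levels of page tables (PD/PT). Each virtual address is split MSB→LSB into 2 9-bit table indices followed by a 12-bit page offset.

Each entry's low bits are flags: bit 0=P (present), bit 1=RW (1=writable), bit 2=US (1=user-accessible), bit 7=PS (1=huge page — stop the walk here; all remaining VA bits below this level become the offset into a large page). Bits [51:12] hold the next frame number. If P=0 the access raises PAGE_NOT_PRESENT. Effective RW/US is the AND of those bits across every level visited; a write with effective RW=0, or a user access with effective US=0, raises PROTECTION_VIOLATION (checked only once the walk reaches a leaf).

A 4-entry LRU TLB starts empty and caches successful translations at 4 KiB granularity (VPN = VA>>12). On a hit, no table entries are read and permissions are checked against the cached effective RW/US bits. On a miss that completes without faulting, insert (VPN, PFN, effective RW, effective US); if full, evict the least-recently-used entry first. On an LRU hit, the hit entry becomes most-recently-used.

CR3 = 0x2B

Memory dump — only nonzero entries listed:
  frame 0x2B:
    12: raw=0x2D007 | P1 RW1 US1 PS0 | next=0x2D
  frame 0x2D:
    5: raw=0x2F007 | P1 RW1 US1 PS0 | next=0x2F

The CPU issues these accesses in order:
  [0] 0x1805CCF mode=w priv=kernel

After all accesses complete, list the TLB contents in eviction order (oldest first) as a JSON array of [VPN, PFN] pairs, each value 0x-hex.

Per-access translation:
#0 VA=0x1805CCF (w,kernel):
  [0] read 0x2B idx=12: raw=0x2D007 flags P=1 W=1 U=1 S=0
  [1] read 0x2D idx=5: raw=0x2F007 flags P=1 W=1 U=1 S=0
  ✓ 0x2FCCF  — 2 lookups

TLB: [["0x1805", "0x2F"]]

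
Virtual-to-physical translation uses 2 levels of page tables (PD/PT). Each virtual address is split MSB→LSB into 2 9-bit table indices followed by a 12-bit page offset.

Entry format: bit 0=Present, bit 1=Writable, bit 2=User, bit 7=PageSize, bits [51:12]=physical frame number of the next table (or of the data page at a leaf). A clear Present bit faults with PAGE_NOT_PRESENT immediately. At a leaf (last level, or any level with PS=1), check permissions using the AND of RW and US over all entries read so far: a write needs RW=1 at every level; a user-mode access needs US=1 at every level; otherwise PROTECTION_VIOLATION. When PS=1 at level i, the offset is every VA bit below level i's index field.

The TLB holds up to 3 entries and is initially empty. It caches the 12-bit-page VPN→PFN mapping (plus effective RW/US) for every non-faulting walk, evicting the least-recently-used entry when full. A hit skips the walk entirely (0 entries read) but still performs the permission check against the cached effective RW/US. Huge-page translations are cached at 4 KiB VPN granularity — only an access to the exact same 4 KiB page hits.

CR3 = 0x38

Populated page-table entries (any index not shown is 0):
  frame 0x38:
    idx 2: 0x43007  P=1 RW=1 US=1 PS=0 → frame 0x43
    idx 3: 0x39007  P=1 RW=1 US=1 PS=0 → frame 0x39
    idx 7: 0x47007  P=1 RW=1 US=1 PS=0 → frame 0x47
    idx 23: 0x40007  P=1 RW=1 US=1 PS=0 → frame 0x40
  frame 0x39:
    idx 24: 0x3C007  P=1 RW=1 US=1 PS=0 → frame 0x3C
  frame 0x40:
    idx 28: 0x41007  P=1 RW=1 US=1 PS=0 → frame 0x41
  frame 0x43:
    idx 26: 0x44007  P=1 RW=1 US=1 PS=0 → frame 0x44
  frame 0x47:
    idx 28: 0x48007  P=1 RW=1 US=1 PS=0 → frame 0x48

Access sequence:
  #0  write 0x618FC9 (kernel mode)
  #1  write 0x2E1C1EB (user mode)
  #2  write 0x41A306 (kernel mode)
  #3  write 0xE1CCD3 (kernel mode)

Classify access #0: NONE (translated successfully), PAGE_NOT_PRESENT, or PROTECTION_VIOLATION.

Walk each access:
#0 VA=0x618FC9 (w,kernel):
  L0 @0x38[3] → 0x39007  P=1,RW=1,US=1,PS=0
  L1 @0x39[24] → 0x3C007  P=1,RW=1,US=1,PS=0
  ⇒ phys 0x3CFC9  [2 reads]
#1 VA=0x2E1C1EB (w,user):
  L0 @0x38[23] → 0x40007  P=1,RW=1,US=1,PS=0
  L1 @0x40[28] → 0x41007  P=1,RW=1,US=1,PS=0
  ⇒ phys 0x411EB  [2 reads]
#2 VA=0x41A306 (w,kernel):
  L0 @0x38[2] → 0x43007  P=1,RW=1,US=1,PS=0
  L1 @0x43[26] → 0x44007  P=1,RW=1,US=1,PS=0
  ⇒ phys 0x44306  [2 reads]
#3 VA=0xE1CCD3 (w,kernel):
  L0 @0x38[7] → 0x47007  P=1,RW=1,US=1,PS=0
  L1 @0x47[28] → 0x48007  P=1,RW=1,US=1,PS=0
  ⇒ phys 0x48CD3  [2 reads]

Access #0 fault: NONE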